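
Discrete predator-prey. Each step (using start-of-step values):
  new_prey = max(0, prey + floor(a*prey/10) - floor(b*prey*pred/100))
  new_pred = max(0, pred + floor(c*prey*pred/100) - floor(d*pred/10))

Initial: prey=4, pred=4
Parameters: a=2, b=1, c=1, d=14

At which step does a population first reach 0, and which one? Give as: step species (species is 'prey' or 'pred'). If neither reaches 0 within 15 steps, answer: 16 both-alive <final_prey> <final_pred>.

Answer: 1 pred

Derivation:
Step 1: prey: 4+0-0=4; pred: 4+0-5=0
First extinction: pred at step 1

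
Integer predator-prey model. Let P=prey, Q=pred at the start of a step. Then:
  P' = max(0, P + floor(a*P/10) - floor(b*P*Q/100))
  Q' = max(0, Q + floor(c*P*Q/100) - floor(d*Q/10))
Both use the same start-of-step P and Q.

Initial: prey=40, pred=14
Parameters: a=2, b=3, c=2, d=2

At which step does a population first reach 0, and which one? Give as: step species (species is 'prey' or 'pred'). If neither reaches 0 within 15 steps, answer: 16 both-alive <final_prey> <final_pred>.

Step 1: prey: 40+8-16=32; pred: 14+11-2=23
Step 2: prey: 32+6-22=16; pred: 23+14-4=33
Step 3: prey: 16+3-15=4; pred: 33+10-6=37
Step 4: prey: 4+0-4=0; pred: 37+2-7=32
First extinction: prey at step 4

Answer: 4 prey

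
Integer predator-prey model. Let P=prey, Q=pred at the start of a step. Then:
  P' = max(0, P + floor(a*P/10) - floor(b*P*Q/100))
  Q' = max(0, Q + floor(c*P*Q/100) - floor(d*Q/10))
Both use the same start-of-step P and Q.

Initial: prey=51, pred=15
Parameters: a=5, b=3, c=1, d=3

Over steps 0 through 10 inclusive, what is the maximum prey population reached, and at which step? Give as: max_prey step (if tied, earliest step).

Step 1: prey: 51+25-22=54; pred: 15+7-4=18
Step 2: prey: 54+27-29=52; pred: 18+9-5=22
Step 3: prey: 52+26-34=44; pred: 22+11-6=27
Step 4: prey: 44+22-35=31; pred: 27+11-8=30
Step 5: prey: 31+15-27=19; pred: 30+9-9=30
Step 6: prey: 19+9-17=11; pred: 30+5-9=26
Step 7: prey: 11+5-8=8; pred: 26+2-7=21
Step 8: prey: 8+4-5=7; pred: 21+1-6=16
Step 9: prey: 7+3-3=7; pred: 16+1-4=13
Step 10: prey: 7+3-2=8; pred: 13+0-3=10
Max prey = 54 at step 1

Answer: 54 1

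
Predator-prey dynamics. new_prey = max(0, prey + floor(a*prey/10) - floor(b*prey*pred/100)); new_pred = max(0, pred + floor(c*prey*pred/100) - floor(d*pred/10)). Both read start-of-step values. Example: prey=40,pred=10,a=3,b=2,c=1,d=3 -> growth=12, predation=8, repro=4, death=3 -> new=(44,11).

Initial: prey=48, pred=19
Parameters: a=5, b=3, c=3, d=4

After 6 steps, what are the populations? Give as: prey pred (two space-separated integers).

Step 1: prey: 48+24-27=45; pred: 19+27-7=39
Step 2: prey: 45+22-52=15; pred: 39+52-15=76
Step 3: prey: 15+7-34=0; pred: 76+34-30=80
Step 4: prey: 0+0-0=0; pred: 80+0-32=48
Step 5: prey: 0+0-0=0; pred: 48+0-19=29
Step 6: prey: 0+0-0=0; pred: 29+0-11=18

Answer: 0 18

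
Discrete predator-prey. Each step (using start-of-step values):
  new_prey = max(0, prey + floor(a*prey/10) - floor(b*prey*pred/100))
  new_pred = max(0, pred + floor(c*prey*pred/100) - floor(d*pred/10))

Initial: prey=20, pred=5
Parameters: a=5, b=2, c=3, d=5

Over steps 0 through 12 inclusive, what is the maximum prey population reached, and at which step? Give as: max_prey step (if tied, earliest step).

Step 1: prey: 20+10-2=28; pred: 5+3-2=6
Step 2: prey: 28+14-3=39; pred: 6+5-3=8
Step 3: prey: 39+19-6=52; pred: 8+9-4=13
Step 4: prey: 52+26-13=65; pred: 13+20-6=27
Step 5: prey: 65+32-35=62; pred: 27+52-13=66
Step 6: prey: 62+31-81=12; pred: 66+122-33=155
Step 7: prey: 12+6-37=0; pred: 155+55-77=133
Step 8: prey: 0+0-0=0; pred: 133+0-66=67
Step 9: prey: 0+0-0=0; pred: 67+0-33=34
Step 10: prey: 0+0-0=0; pred: 34+0-17=17
Step 11: prey: 0+0-0=0; pred: 17+0-8=9
Step 12: prey: 0+0-0=0; pred: 9+0-4=5
Max prey = 65 at step 4

Answer: 65 4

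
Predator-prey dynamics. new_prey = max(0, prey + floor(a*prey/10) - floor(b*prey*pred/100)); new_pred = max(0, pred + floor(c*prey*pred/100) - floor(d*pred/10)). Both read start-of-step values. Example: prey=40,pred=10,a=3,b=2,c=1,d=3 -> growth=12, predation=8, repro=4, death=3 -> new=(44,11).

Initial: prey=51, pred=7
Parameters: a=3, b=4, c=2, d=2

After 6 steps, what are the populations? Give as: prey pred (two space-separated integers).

Answer: 0 28

Derivation:
Step 1: prey: 51+15-14=52; pred: 7+7-1=13
Step 2: prey: 52+15-27=40; pred: 13+13-2=24
Step 3: prey: 40+12-38=14; pred: 24+19-4=39
Step 4: prey: 14+4-21=0; pred: 39+10-7=42
Step 5: prey: 0+0-0=0; pred: 42+0-8=34
Step 6: prey: 0+0-0=0; pred: 34+0-6=28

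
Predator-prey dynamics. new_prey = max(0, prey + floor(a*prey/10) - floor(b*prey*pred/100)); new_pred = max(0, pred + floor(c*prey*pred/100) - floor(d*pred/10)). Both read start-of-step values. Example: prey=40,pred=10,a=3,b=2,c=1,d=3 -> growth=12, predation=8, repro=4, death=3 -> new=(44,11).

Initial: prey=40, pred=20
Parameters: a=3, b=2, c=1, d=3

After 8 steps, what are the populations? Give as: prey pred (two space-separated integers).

Answer: 15 13

Derivation:
Step 1: prey: 40+12-16=36; pred: 20+8-6=22
Step 2: prey: 36+10-15=31; pred: 22+7-6=23
Step 3: prey: 31+9-14=26; pred: 23+7-6=24
Step 4: prey: 26+7-12=21; pred: 24+6-7=23
Step 5: prey: 21+6-9=18; pred: 23+4-6=21
Step 6: prey: 18+5-7=16; pred: 21+3-6=18
Step 7: prey: 16+4-5=15; pred: 18+2-5=15
Step 8: prey: 15+4-4=15; pred: 15+2-4=13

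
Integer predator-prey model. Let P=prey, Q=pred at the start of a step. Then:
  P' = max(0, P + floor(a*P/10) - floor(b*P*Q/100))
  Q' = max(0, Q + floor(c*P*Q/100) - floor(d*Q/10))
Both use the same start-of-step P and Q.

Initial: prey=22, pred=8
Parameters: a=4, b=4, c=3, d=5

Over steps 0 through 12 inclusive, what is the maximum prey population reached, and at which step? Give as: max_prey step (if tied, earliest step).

Step 1: prey: 22+8-7=23; pred: 8+5-4=9
Step 2: prey: 23+9-8=24; pred: 9+6-4=11
Step 3: prey: 24+9-10=23; pred: 11+7-5=13
Step 4: prey: 23+9-11=21; pred: 13+8-6=15
Step 5: prey: 21+8-12=17; pred: 15+9-7=17
Step 6: prey: 17+6-11=12; pred: 17+8-8=17
Step 7: prey: 12+4-8=8; pred: 17+6-8=15
Step 8: prey: 8+3-4=7; pred: 15+3-7=11
Step 9: prey: 7+2-3=6; pred: 11+2-5=8
Step 10: prey: 6+2-1=7; pred: 8+1-4=5
Step 11: prey: 7+2-1=8; pred: 5+1-2=4
Step 12: prey: 8+3-1=10; pred: 4+0-2=2
Max prey = 24 at step 2

Answer: 24 2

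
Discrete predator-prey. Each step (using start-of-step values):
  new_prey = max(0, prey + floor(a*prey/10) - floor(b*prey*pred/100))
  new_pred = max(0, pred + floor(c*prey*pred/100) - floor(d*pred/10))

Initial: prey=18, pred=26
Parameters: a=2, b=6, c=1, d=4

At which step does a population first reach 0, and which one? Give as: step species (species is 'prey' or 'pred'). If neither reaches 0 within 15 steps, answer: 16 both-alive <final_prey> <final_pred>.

Answer: 1 prey

Derivation:
Step 1: prey: 18+3-28=0; pred: 26+4-10=20
First extinction: prey at step 1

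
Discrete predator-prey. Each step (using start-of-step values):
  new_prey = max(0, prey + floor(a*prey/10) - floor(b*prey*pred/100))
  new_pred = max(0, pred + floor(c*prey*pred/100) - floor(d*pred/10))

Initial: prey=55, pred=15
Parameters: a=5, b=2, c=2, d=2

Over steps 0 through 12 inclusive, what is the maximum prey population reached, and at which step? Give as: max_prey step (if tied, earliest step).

Answer: 66 1

Derivation:
Step 1: prey: 55+27-16=66; pred: 15+16-3=28
Step 2: prey: 66+33-36=63; pred: 28+36-5=59
Step 3: prey: 63+31-74=20; pred: 59+74-11=122
Step 4: prey: 20+10-48=0; pred: 122+48-24=146
Step 5: prey: 0+0-0=0; pred: 146+0-29=117
Step 6: prey: 0+0-0=0; pred: 117+0-23=94
Step 7: prey: 0+0-0=0; pred: 94+0-18=76
Step 8: prey: 0+0-0=0; pred: 76+0-15=61
Step 9: prey: 0+0-0=0; pred: 61+0-12=49
Step 10: prey: 0+0-0=0; pred: 49+0-9=40
Step 11: prey: 0+0-0=0; pred: 40+0-8=32
Step 12: prey: 0+0-0=0; pred: 32+0-6=26
Max prey = 66 at step 1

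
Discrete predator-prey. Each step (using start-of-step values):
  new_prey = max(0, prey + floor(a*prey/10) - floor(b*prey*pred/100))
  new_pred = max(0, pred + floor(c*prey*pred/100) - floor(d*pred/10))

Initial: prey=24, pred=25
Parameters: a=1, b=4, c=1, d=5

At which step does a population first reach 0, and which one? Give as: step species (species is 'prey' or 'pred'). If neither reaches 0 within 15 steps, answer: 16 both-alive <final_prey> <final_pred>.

Step 1: prey: 24+2-24=2; pred: 25+6-12=19
Step 2: prey: 2+0-1=1; pred: 19+0-9=10
Step 3: prey: 1+0-0=1; pred: 10+0-5=5
Step 4: prey: 1+0-0=1; pred: 5+0-2=3
Step 5: prey: 1+0-0=1; pred: 3+0-1=2
Step 6: prey: 1+0-0=1; pred: 2+0-1=1
Step 7: prey: 1+0-0=1; pred: 1+0-0=1
Steps 8-15: state stable at prey=1, pred=1 (no change)
No extinction within 15 steps

Answer: 16 both-alive 1 1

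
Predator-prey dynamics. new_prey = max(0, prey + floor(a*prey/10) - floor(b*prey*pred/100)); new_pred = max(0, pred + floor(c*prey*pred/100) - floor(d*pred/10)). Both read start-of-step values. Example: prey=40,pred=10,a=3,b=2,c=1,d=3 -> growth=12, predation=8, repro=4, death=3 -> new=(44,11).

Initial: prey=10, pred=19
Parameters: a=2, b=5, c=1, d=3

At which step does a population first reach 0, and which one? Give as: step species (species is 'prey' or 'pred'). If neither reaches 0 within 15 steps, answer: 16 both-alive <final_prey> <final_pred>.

Step 1: prey: 10+2-9=3; pred: 19+1-5=15
Step 2: prey: 3+0-2=1; pred: 15+0-4=11
Step 3: prey: 1+0-0=1; pred: 11+0-3=8
Step 4: prey: 1+0-0=1; pred: 8+0-2=6
Step 5: prey: 1+0-0=1; pred: 6+0-1=5
Step 6: prey: 1+0-0=1; pred: 5+0-1=4
Step 7: prey: 1+0-0=1; pred: 4+0-1=3
Step 8: prey: 1+0-0=1; pred: 3+0-0=3
Steps 9-15: state stable at prey=1, pred=3 (no change)
No extinction within 15 steps

Answer: 16 both-alive 1 3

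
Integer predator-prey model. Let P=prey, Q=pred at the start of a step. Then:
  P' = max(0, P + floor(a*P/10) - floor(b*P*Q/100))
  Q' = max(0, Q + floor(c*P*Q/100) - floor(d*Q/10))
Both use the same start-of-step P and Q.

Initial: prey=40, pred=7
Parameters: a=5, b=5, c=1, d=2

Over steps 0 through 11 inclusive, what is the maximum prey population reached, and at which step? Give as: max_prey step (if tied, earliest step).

Step 1: prey: 40+20-14=46; pred: 7+2-1=8
Step 2: prey: 46+23-18=51; pred: 8+3-1=10
Step 3: prey: 51+25-25=51; pred: 10+5-2=13
Step 4: prey: 51+25-33=43; pred: 13+6-2=17
Step 5: prey: 43+21-36=28; pred: 17+7-3=21
Step 6: prey: 28+14-29=13; pred: 21+5-4=22
Step 7: prey: 13+6-14=5; pred: 22+2-4=20
Step 8: prey: 5+2-5=2; pred: 20+1-4=17
Step 9: prey: 2+1-1=2; pred: 17+0-3=14
Step 10: prey: 2+1-1=2; pred: 14+0-2=12
Step 11: prey: 2+1-1=2; pred: 12+0-2=10
Max prey = 51 at step 2

Answer: 51 2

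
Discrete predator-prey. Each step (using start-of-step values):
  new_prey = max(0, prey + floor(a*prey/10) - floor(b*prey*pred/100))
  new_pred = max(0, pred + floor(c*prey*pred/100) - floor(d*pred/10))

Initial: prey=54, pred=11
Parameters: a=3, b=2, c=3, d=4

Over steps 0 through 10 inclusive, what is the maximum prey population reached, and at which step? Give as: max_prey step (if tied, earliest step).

Step 1: prey: 54+16-11=59; pred: 11+17-4=24
Step 2: prey: 59+17-28=48; pred: 24+42-9=57
Step 3: prey: 48+14-54=8; pred: 57+82-22=117
Step 4: prey: 8+2-18=0; pred: 117+28-46=99
Step 5: prey: 0+0-0=0; pred: 99+0-39=60
Step 6: prey: 0+0-0=0; pred: 60+0-24=36
Step 7: prey: 0+0-0=0; pred: 36+0-14=22
Step 8: prey: 0+0-0=0; pred: 22+0-8=14
Step 9: prey: 0+0-0=0; pred: 14+0-5=9
Step 10: prey: 0+0-0=0; pred: 9+0-3=6
Max prey = 59 at step 1

Answer: 59 1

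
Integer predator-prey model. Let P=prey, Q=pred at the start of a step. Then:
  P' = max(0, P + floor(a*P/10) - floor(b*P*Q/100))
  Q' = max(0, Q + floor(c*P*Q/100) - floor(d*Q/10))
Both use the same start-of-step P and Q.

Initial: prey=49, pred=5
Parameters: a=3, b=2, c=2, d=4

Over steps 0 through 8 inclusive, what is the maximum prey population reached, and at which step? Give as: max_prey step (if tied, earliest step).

Answer: 71 3

Derivation:
Step 1: prey: 49+14-4=59; pred: 5+4-2=7
Step 2: prey: 59+17-8=68; pred: 7+8-2=13
Step 3: prey: 68+20-17=71; pred: 13+17-5=25
Step 4: prey: 71+21-35=57; pred: 25+35-10=50
Step 5: prey: 57+17-57=17; pred: 50+57-20=87
Step 6: prey: 17+5-29=0; pred: 87+29-34=82
Step 7: prey: 0+0-0=0; pred: 82+0-32=50
Step 8: prey: 0+0-0=0; pred: 50+0-20=30
Max prey = 71 at step 3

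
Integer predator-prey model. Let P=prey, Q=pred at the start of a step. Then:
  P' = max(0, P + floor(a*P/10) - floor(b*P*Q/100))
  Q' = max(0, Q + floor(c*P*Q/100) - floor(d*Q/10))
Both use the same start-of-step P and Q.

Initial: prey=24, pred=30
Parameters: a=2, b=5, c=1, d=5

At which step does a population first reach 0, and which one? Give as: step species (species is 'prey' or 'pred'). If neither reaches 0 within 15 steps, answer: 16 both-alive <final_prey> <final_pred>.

Answer: 1 prey

Derivation:
Step 1: prey: 24+4-36=0; pred: 30+7-15=22
First extinction: prey at step 1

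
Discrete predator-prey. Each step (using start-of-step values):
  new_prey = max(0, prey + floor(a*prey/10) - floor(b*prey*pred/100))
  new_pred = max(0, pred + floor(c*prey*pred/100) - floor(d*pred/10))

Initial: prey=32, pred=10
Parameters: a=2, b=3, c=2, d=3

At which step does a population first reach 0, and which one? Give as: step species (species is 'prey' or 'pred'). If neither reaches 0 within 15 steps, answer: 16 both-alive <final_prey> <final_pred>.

Answer: 16 both-alive 2 3

Derivation:
Step 1: prey: 32+6-9=29; pred: 10+6-3=13
Step 2: prey: 29+5-11=23; pred: 13+7-3=17
Step 3: prey: 23+4-11=16; pred: 17+7-5=19
Step 4: prey: 16+3-9=10; pred: 19+6-5=20
Step 5: prey: 10+2-6=6; pred: 20+4-6=18
Step 6: prey: 6+1-3=4; pred: 18+2-5=15
Step 7: prey: 4+0-1=3; pred: 15+1-4=12
Step 8: prey: 3+0-1=2; pred: 12+0-3=9
Step 9: prey: 2+0-0=2; pred: 9+0-2=7
Step 10: prey: 2+0-0=2; pred: 7+0-2=5
Step 11: prey: 2+0-0=2; pred: 5+0-1=4
Step 12: prey: 2+0-0=2; pred: 4+0-1=3
Step 13: prey: 2+0-0=2; pred: 3+0-0=3
Steps 14-15: state stable at prey=2, pred=3 (no change)
No extinction within 15 steps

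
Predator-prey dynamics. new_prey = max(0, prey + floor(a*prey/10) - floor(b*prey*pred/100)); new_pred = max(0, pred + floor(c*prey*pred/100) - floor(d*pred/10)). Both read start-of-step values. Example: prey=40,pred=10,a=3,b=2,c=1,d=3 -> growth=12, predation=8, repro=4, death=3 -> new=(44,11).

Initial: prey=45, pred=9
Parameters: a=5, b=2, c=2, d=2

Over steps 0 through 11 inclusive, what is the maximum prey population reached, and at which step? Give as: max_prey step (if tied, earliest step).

Step 1: prey: 45+22-8=59; pred: 9+8-1=16
Step 2: prey: 59+29-18=70; pred: 16+18-3=31
Step 3: prey: 70+35-43=62; pred: 31+43-6=68
Step 4: prey: 62+31-84=9; pred: 68+84-13=139
Step 5: prey: 9+4-25=0; pred: 139+25-27=137
Step 6: prey: 0+0-0=0; pred: 137+0-27=110
Step 7: prey: 0+0-0=0; pred: 110+0-22=88
Step 8: prey: 0+0-0=0; pred: 88+0-17=71
Step 9: prey: 0+0-0=0; pred: 71+0-14=57
Step 10: prey: 0+0-0=0; pred: 57+0-11=46
Step 11: prey: 0+0-0=0; pred: 46+0-9=37
Max prey = 70 at step 2

Answer: 70 2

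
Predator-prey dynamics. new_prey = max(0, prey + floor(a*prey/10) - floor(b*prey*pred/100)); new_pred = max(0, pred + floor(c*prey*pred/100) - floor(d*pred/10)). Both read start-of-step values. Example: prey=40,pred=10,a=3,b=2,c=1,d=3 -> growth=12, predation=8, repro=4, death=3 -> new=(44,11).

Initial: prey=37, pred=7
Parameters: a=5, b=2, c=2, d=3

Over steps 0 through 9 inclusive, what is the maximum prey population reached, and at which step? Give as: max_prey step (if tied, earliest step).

Answer: 75 3

Derivation:
Step 1: prey: 37+18-5=50; pred: 7+5-2=10
Step 2: prey: 50+25-10=65; pred: 10+10-3=17
Step 3: prey: 65+32-22=75; pred: 17+22-5=34
Step 4: prey: 75+37-51=61; pred: 34+51-10=75
Step 5: prey: 61+30-91=0; pred: 75+91-22=144
Step 6: prey: 0+0-0=0; pred: 144+0-43=101
Step 7: prey: 0+0-0=0; pred: 101+0-30=71
Step 8: prey: 0+0-0=0; pred: 71+0-21=50
Step 9: prey: 0+0-0=0; pred: 50+0-15=35
Max prey = 75 at step 3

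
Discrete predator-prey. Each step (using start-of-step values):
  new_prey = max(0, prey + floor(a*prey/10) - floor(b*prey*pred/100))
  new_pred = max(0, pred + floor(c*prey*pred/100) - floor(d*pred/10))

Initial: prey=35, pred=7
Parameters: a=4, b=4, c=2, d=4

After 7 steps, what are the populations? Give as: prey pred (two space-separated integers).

Step 1: prey: 35+14-9=40; pred: 7+4-2=9
Step 2: prey: 40+16-14=42; pred: 9+7-3=13
Step 3: prey: 42+16-21=37; pred: 13+10-5=18
Step 4: prey: 37+14-26=25; pred: 18+13-7=24
Step 5: prey: 25+10-24=11; pred: 24+12-9=27
Step 6: prey: 11+4-11=4; pred: 27+5-10=22
Step 7: prey: 4+1-3=2; pred: 22+1-8=15

Answer: 2 15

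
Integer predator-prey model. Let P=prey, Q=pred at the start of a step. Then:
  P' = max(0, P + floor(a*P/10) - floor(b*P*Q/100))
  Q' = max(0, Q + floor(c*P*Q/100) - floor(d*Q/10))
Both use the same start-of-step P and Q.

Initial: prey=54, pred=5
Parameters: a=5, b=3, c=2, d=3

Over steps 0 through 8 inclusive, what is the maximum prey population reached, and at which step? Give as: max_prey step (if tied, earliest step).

Answer: 90 2

Derivation:
Step 1: prey: 54+27-8=73; pred: 5+5-1=9
Step 2: prey: 73+36-19=90; pred: 9+13-2=20
Step 3: prey: 90+45-54=81; pred: 20+36-6=50
Step 4: prey: 81+40-121=0; pred: 50+81-15=116
Step 5: prey: 0+0-0=0; pred: 116+0-34=82
Step 6: prey: 0+0-0=0; pred: 82+0-24=58
Step 7: prey: 0+0-0=0; pred: 58+0-17=41
Step 8: prey: 0+0-0=0; pred: 41+0-12=29
Max prey = 90 at step 2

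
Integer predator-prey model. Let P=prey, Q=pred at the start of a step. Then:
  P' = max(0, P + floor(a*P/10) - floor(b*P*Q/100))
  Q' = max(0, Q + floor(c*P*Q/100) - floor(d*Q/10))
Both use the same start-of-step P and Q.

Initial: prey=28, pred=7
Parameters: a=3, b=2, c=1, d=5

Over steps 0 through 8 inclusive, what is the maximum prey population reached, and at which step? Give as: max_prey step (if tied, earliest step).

Step 1: prey: 28+8-3=33; pred: 7+1-3=5
Step 2: prey: 33+9-3=39; pred: 5+1-2=4
Step 3: prey: 39+11-3=47; pred: 4+1-2=3
Step 4: prey: 47+14-2=59; pred: 3+1-1=3
Step 5: prey: 59+17-3=73; pred: 3+1-1=3
Step 6: prey: 73+21-4=90; pred: 3+2-1=4
Step 7: prey: 90+27-7=110; pred: 4+3-2=5
Step 8: prey: 110+33-11=132; pred: 5+5-2=8
Max prey = 132 at step 8

Answer: 132 8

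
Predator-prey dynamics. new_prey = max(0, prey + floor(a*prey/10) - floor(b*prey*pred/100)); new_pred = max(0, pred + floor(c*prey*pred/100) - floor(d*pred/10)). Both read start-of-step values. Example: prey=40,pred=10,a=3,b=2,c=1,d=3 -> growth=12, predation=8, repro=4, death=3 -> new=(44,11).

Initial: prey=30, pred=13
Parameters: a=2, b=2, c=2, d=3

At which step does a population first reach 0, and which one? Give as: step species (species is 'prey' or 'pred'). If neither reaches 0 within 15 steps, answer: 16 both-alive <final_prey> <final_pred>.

Answer: 16 both-alive 9 3

Derivation:
Step 1: prey: 30+6-7=29; pred: 13+7-3=17
Step 2: prey: 29+5-9=25; pred: 17+9-5=21
Step 3: prey: 25+5-10=20; pred: 21+10-6=25
Step 4: prey: 20+4-10=14; pred: 25+10-7=28
Step 5: prey: 14+2-7=9; pred: 28+7-8=27
Step 6: prey: 9+1-4=6; pred: 27+4-8=23
Step 7: prey: 6+1-2=5; pred: 23+2-6=19
Step 8: prey: 5+1-1=5; pred: 19+1-5=15
Step 9: prey: 5+1-1=5; pred: 15+1-4=12
Step 10: prey: 5+1-1=5; pred: 12+1-3=10
Step 11: prey: 5+1-1=5; pred: 10+1-3=8
Step 12: prey: 5+1-0=6; pred: 8+0-2=6
Step 13: prey: 6+1-0=7; pred: 6+0-1=5
Step 14: prey: 7+1-0=8; pred: 5+0-1=4
Step 15: prey: 8+1-0=9; pred: 4+0-1=3
No extinction within 15 steps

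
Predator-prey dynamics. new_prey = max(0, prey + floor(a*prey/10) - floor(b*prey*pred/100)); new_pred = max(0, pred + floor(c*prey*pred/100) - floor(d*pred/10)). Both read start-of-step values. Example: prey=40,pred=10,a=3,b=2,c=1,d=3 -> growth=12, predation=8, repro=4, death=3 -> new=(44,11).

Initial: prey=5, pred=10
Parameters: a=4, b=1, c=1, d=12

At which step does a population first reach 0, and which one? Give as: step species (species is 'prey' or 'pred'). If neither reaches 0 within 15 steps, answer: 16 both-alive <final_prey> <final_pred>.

Answer: 1 pred

Derivation:
Step 1: prey: 5+2-0=7; pred: 10+0-12=0
First extinction: pred at step 1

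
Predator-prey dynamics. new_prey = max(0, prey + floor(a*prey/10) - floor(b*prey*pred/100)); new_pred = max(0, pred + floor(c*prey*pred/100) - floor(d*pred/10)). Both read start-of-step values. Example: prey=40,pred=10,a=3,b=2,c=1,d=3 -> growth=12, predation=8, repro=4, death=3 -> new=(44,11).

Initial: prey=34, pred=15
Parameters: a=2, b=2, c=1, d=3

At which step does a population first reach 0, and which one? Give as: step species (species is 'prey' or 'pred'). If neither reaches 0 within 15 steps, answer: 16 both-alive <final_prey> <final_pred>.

Answer: 16 both-alive 26 6

Derivation:
Step 1: prey: 34+6-10=30; pred: 15+5-4=16
Step 2: prey: 30+6-9=27; pred: 16+4-4=16
Step 3: prey: 27+5-8=24; pred: 16+4-4=16
Step 4: prey: 24+4-7=21; pred: 16+3-4=15
Step 5: prey: 21+4-6=19; pred: 15+3-4=14
Step 6: prey: 19+3-5=17; pred: 14+2-4=12
Step 7: prey: 17+3-4=16; pred: 12+2-3=11
Step 8: prey: 16+3-3=16; pred: 11+1-3=9
Step 9: prey: 16+3-2=17; pred: 9+1-2=8
Step 10: prey: 17+3-2=18; pred: 8+1-2=7
Step 11: prey: 18+3-2=19; pred: 7+1-2=6
Step 12: prey: 19+3-2=20; pred: 6+1-1=6
Step 13: prey: 20+4-2=22; pred: 6+1-1=6
Step 14: prey: 22+4-2=24; pred: 6+1-1=6
Step 15: prey: 24+4-2=26; pred: 6+1-1=6
No extinction within 15 steps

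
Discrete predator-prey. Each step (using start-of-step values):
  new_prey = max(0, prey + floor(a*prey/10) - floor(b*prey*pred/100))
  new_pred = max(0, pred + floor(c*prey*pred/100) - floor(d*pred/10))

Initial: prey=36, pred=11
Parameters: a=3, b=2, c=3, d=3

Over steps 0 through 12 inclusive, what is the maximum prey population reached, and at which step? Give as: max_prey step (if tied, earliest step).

Step 1: prey: 36+10-7=39; pred: 11+11-3=19
Step 2: prey: 39+11-14=36; pred: 19+22-5=36
Step 3: prey: 36+10-25=21; pred: 36+38-10=64
Step 4: prey: 21+6-26=1; pred: 64+40-19=85
Step 5: prey: 1+0-1=0; pred: 85+2-25=62
Step 6: prey: 0+0-0=0; pred: 62+0-18=44
Step 7: prey: 0+0-0=0; pred: 44+0-13=31
Step 8: prey: 0+0-0=0; pred: 31+0-9=22
Step 9: prey: 0+0-0=0; pred: 22+0-6=16
Step 10: prey: 0+0-0=0; pred: 16+0-4=12
Step 11: prey: 0+0-0=0; pred: 12+0-3=9
Step 12: prey: 0+0-0=0; pred: 9+0-2=7
Max prey = 39 at step 1

Answer: 39 1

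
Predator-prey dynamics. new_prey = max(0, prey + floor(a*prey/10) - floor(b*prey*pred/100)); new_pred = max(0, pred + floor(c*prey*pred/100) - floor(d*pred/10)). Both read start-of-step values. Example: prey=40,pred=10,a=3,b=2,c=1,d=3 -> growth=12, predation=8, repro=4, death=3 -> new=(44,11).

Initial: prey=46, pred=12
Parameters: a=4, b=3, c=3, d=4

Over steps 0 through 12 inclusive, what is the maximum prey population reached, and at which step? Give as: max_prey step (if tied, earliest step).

Step 1: prey: 46+18-16=48; pred: 12+16-4=24
Step 2: prey: 48+19-34=33; pred: 24+34-9=49
Step 3: prey: 33+13-48=0; pred: 49+48-19=78
Step 4: prey: 0+0-0=0; pred: 78+0-31=47
Step 5: prey: 0+0-0=0; pred: 47+0-18=29
Step 6: prey: 0+0-0=0; pred: 29+0-11=18
Step 7: prey: 0+0-0=0; pred: 18+0-7=11
Step 8: prey: 0+0-0=0; pred: 11+0-4=7
Step 9: prey: 0+0-0=0; pred: 7+0-2=5
Step 10: prey: 0+0-0=0; pred: 5+0-2=3
Step 11: prey: 0+0-0=0; pred: 3+0-1=2
Step 12: prey: 0+0-0=0; pred: 2+0-0=2
Max prey = 48 at step 1

Answer: 48 1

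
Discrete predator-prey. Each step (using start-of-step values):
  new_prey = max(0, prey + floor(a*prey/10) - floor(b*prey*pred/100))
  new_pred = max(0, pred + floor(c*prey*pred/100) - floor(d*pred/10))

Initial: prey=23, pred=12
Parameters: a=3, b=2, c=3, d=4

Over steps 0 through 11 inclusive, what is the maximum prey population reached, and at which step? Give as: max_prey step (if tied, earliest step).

Answer: 24 1

Derivation:
Step 1: prey: 23+6-5=24; pred: 12+8-4=16
Step 2: prey: 24+7-7=24; pred: 16+11-6=21
Step 3: prey: 24+7-10=21; pred: 21+15-8=28
Step 4: prey: 21+6-11=16; pred: 28+17-11=34
Step 5: prey: 16+4-10=10; pred: 34+16-13=37
Step 6: prey: 10+3-7=6; pred: 37+11-14=34
Step 7: prey: 6+1-4=3; pred: 34+6-13=27
Step 8: prey: 3+0-1=2; pred: 27+2-10=19
Step 9: prey: 2+0-0=2; pred: 19+1-7=13
Step 10: prey: 2+0-0=2; pred: 13+0-5=8
Step 11: prey: 2+0-0=2; pred: 8+0-3=5
Max prey = 24 at step 1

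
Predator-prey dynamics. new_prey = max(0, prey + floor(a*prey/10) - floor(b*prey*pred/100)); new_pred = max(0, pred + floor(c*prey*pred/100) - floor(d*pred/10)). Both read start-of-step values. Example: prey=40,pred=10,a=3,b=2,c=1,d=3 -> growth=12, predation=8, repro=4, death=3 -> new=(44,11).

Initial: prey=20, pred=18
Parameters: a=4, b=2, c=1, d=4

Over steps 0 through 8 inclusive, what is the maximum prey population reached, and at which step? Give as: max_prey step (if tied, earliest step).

Step 1: prey: 20+8-7=21; pred: 18+3-7=14
Step 2: prey: 21+8-5=24; pred: 14+2-5=11
Step 3: prey: 24+9-5=28; pred: 11+2-4=9
Step 4: prey: 28+11-5=34; pred: 9+2-3=8
Step 5: prey: 34+13-5=42; pred: 8+2-3=7
Step 6: prey: 42+16-5=53; pred: 7+2-2=7
Step 7: prey: 53+21-7=67; pred: 7+3-2=8
Step 8: prey: 67+26-10=83; pred: 8+5-3=10
Max prey = 83 at step 8

Answer: 83 8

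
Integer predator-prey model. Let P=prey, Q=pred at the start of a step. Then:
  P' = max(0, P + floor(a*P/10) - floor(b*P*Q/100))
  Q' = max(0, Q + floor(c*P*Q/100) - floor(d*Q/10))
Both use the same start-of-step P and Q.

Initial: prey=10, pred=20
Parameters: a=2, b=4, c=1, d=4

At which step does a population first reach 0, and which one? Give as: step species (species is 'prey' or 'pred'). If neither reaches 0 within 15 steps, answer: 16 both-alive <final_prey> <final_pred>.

Step 1: prey: 10+2-8=4; pred: 20+2-8=14
Step 2: prey: 4+0-2=2; pred: 14+0-5=9
Step 3: prey: 2+0-0=2; pred: 9+0-3=6
Step 4: prey: 2+0-0=2; pred: 6+0-2=4
Step 5: prey: 2+0-0=2; pred: 4+0-1=3
Step 6: prey: 2+0-0=2; pred: 3+0-1=2
Step 7: prey: 2+0-0=2; pred: 2+0-0=2
Steps 8-15: state stable at prey=2, pred=2 (no change)
No extinction within 15 steps

Answer: 16 both-alive 2 2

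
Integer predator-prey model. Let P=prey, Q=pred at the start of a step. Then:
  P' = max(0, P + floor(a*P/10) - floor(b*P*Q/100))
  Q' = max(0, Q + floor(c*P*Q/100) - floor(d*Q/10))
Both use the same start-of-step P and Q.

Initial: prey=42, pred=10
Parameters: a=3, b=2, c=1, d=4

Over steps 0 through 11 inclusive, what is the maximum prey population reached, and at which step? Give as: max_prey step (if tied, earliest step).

Answer: 61 5

Derivation:
Step 1: prey: 42+12-8=46; pred: 10+4-4=10
Step 2: prey: 46+13-9=50; pred: 10+4-4=10
Step 3: prey: 50+15-10=55; pred: 10+5-4=11
Step 4: prey: 55+16-12=59; pred: 11+6-4=13
Step 5: prey: 59+17-15=61; pred: 13+7-5=15
Step 6: prey: 61+18-18=61; pred: 15+9-6=18
Step 7: prey: 61+18-21=58; pred: 18+10-7=21
Step 8: prey: 58+17-24=51; pred: 21+12-8=25
Step 9: prey: 51+15-25=41; pred: 25+12-10=27
Step 10: prey: 41+12-22=31; pred: 27+11-10=28
Step 11: prey: 31+9-17=23; pred: 28+8-11=25
Max prey = 61 at step 5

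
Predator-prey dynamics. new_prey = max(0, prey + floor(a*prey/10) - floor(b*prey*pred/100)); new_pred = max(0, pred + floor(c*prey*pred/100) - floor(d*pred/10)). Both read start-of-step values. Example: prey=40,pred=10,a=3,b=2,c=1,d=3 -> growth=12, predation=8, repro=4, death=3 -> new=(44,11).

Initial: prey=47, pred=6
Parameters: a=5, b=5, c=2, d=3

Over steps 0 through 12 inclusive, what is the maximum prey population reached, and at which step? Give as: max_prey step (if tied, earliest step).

Step 1: prey: 47+23-14=56; pred: 6+5-1=10
Step 2: prey: 56+28-28=56; pred: 10+11-3=18
Step 3: prey: 56+28-50=34; pred: 18+20-5=33
Step 4: prey: 34+17-56=0; pred: 33+22-9=46
Step 5: prey: 0+0-0=0; pred: 46+0-13=33
Step 6: prey: 0+0-0=0; pred: 33+0-9=24
Step 7: prey: 0+0-0=0; pred: 24+0-7=17
Step 8: prey: 0+0-0=0; pred: 17+0-5=12
Step 9: prey: 0+0-0=0; pred: 12+0-3=9
Step 10: prey: 0+0-0=0; pred: 9+0-2=7
Step 11: prey: 0+0-0=0; pred: 7+0-2=5
Step 12: prey: 0+0-0=0; pred: 5+0-1=4
Max prey = 56 at step 1

Answer: 56 1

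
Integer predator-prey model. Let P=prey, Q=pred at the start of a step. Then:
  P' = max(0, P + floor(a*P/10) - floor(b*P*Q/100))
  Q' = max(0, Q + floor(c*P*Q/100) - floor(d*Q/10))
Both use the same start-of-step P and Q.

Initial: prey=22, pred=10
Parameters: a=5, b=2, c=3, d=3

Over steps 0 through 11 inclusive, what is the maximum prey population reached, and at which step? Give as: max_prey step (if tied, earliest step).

Step 1: prey: 22+11-4=29; pred: 10+6-3=13
Step 2: prey: 29+14-7=36; pred: 13+11-3=21
Step 3: prey: 36+18-15=39; pred: 21+22-6=37
Step 4: prey: 39+19-28=30; pred: 37+43-11=69
Step 5: prey: 30+15-41=4; pred: 69+62-20=111
Step 6: prey: 4+2-8=0; pred: 111+13-33=91
Step 7: prey: 0+0-0=0; pred: 91+0-27=64
Step 8: prey: 0+0-0=0; pred: 64+0-19=45
Step 9: prey: 0+0-0=0; pred: 45+0-13=32
Step 10: prey: 0+0-0=0; pred: 32+0-9=23
Step 11: prey: 0+0-0=0; pred: 23+0-6=17
Max prey = 39 at step 3

Answer: 39 3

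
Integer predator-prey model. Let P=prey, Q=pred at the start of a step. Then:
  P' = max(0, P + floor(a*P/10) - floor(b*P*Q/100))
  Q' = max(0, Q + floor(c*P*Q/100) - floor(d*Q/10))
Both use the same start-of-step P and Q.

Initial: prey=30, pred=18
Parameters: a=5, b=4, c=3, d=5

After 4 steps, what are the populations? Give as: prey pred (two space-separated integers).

Step 1: prey: 30+15-21=24; pred: 18+16-9=25
Step 2: prey: 24+12-24=12; pred: 25+18-12=31
Step 3: prey: 12+6-14=4; pred: 31+11-15=27
Step 4: prey: 4+2-4=2; pred: 27+3-13=17

Answer: 2 17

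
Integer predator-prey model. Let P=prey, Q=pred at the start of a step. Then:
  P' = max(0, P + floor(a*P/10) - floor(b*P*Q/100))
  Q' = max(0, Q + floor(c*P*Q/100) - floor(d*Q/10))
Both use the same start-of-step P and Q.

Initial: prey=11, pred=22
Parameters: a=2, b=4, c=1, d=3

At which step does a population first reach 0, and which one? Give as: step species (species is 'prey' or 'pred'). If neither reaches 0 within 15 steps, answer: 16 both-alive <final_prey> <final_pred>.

Answer: 16 both-alive 1 3

Derivation:
Step 1: prey: 11+2-9=4; pred: 22+2-6=18
Step 2: prey: 4+0-2=2; pred: 18+0-5=13
Step 3: prey: 2+0-1=1; pred: 13+0-3=10
Step 4: prey: 1+0-0=1; pred: 10+0-3=7
Step 5: prey: 1+0-0=1; pred: 7+0-2=5
Step 6: prey: 1+0-0=1; pred: 5+0-1=4
Step 7: prey: 1+0-0=1; pred: 4+0-1=3
Step 8: prey: 1+0-0=1; pred: 3+0-0=3
Steps 9-15: state stable at prey=1, pred=3 (no change)
No extinction within 15 steps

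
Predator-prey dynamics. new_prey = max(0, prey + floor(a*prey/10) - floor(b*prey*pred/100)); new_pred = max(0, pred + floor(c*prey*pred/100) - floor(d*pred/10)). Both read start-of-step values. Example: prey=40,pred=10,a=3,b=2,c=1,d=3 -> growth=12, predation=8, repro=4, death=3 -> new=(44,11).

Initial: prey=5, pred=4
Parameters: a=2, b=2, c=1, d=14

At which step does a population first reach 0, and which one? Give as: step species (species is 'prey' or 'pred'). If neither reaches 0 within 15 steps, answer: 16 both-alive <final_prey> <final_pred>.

Answer: 1 pred

Derivation:
Step 1: prey: 5+1-0=6; pred: 4+0-5=0
First extinction: pred at step 1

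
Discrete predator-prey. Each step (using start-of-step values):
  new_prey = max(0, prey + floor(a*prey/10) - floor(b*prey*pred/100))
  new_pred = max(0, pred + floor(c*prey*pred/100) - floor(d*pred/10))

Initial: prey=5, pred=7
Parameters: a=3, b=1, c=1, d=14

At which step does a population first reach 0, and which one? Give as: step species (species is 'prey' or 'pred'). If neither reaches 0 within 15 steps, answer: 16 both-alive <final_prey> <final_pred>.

Step 1: prey: 5+1-0=6; pred: 7+0-9=0
First extinction: pred at step 1

Answer: 1 pred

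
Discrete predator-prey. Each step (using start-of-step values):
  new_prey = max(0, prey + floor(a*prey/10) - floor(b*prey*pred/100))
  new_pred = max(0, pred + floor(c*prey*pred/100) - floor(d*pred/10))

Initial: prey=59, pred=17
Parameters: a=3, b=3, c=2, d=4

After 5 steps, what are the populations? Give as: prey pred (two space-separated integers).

Step 1: prey: 59+17-30=46; pred: 17+20-6=31
Step 2: prey: 46+13-42=17; pred: 31+28-12=47
Step 3: prey: 17+5-23=0; pred: 47+15-18=44
Step 4: prey: 0+0-0=0; pred: 44+0-17=27
Step 5: prey: 0+0-0=0; pred: 27+0-10=17

Answer: 0 17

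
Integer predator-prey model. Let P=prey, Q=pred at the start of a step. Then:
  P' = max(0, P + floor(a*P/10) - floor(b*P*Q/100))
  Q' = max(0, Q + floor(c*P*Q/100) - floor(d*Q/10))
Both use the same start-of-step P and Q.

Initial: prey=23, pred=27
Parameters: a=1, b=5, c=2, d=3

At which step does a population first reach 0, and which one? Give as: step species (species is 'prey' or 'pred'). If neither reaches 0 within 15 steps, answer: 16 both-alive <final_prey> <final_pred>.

Answer: 1 prey

Derivation:
Step 1: prey: 23+2-31=0; pred: 27+12-8=31
First extinction: prey at step 1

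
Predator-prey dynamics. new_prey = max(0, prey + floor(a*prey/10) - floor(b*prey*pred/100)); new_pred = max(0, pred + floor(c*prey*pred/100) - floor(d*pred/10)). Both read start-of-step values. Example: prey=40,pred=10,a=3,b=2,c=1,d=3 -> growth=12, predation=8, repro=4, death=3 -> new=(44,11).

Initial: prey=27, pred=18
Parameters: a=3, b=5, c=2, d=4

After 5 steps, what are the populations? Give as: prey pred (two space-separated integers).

Answer: 1 4

Derivation:
Step 1: prey: 27+8-24=11; pred: 18+9-7=20
Step 2: prey: 11+3-11=3; pred: 20+4-8=16
Step 3: prey: 3+0-2=1; pred: 16+0-6=10
Step 4: prey: 1+0-0=1; pred: 10+0-4=6
Step 5: prey: 1+0-0=1; pred: 6+0-2=4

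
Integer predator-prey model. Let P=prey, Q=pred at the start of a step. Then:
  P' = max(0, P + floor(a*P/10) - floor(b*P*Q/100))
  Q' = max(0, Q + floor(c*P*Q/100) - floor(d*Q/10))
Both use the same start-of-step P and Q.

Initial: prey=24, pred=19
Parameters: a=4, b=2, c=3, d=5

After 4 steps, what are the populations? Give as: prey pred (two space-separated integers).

Step 1: prey: 24+9-9=24; pred: 19+13-9=23
Step 2: prey: 24+9-11=22; pred: 23+16-11=28
Step 3: prey: 22+8-12=18; pred: 28+18-14=32
Step 4: prey: 18+7-11=14; pred: 32+17-16=33

Answer: 14 33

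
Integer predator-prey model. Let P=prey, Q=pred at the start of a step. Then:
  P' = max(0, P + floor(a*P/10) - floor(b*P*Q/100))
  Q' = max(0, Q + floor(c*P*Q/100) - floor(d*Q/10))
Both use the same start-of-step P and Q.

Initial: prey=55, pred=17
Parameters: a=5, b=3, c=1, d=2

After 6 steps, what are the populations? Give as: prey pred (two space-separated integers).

Step 1: prey: 55+27-28=54; pred: 17+9-3=23
Step 2: prey: 54+27-37=44; pred: 23+12-4=31
Step 3: prey: 44+22-40=26; pred: 31+13-6=38
Step 4: prey: 26+13-29=10; pred: 38+9-7=40
Step 5: prey: 10+5-12=3; pred: 40+4-8=36
Step 6: prey: 3+1-3=1; pred: 36+1-7=30

Answer: 1 30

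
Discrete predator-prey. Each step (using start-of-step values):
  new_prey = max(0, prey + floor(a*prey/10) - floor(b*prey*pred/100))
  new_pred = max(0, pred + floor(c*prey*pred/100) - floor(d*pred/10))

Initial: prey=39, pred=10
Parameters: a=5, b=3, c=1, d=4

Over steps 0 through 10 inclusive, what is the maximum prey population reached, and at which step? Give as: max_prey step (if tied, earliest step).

Step 1: prey: 39+19-11=47; pred: 10+3-4=9
Step 2: prey: 47+23-12=58; pred: 9+4-3=10
Step 3: prey: 58+29-17=70; pred: 10+5-4=11
Step 4: prey: 70+35-23=82; pred: 11+7-4=14
Step 5: prey: 82+41-34=89; pred: 14+11-5=20
Step 6: prey: 89+44-53=80; pred: 20+17-8=29
Step 7: prey: 80+40-69=51; pred: 29+23-11=41
Step 8: prey: 51+25-62=14; pred: 41+20-16=45
Step 9: prey: 14+7-18=3; pred: 45+6-18=33
Step 10: prey: 3+1-2=2; pred: 33+0-13=20
Max prey = 89 at step 5

Answer: 89 5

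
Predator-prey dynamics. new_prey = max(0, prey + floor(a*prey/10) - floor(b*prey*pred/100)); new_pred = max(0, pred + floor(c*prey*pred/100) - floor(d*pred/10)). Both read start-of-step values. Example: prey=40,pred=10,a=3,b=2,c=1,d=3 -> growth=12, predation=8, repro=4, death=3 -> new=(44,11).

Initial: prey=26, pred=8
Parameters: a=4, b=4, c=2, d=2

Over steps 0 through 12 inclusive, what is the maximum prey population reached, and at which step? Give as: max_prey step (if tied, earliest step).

Answer: 28 1

Derivation:
Step 1: prey: 26+10-8=28; pred: 8+4-1=11
Step 2: prey: 28+11-12=27; pred: 11+6-2=15
Step 3: prey: 27+10-16=21; pred: 15+8-3=20
Step 4: prey: 21+8-16=13; pred: 20+8-4=24
Step 5: prey: 13+5-12=6; pred: 24+6-4=26
Step 6: prey: 6+2-6=2; pred: 26+3-5=24
Step 7: prey: 2+0-1=1; pred: 24+0-4=20
Step 8: prey: 1+0-0=1; pred: 20+0-4=16
Step 9: prey: 1+0-0=1; pred: 16+0-3=13
Step 10: prey: 1+0-0=1; pred: 13+0-2=11
Step 11: prey: 1+0-0=1; pred: 11+0-2=9
Step 12: prey: 1+0-0=1; pred: 9+0-1=8
Max prey = 28 at step 1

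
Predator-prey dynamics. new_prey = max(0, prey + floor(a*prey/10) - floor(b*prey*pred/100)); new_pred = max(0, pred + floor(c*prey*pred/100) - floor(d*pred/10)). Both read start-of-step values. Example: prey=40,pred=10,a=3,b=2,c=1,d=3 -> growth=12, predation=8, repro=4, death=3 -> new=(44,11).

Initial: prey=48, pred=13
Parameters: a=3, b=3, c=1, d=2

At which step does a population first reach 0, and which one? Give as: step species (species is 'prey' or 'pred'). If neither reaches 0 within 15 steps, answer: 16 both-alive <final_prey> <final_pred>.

Answer: 16 both-alive 2 4

Derivation:
Step 1: prey: 48+14-18=44; pred: 13+6-2=17
Step 2: prey: 44+13-22=35; pred: 17+7-3=21
Step 3: prey: 35+10-22=23; pred: 21+7-4=24
Step 4: prey: 23+6-16=13; pred: 24+5-4=25
Step 5: prey: 13+3-9=7; pred: 25+3-5=23
Step 6: prey: 7+2-4=5; pred: 23+1-4=20
Step 7: prey: 5+1-3=3; pred: 20+1-4=17
Step 8: prey: 3+0-1=2; pred: 17+0-3=14
Step 9: prey: 2+0-0=2; pred: 14+0-2=12
Step 10: prey: 2+0-0=2; pred: 12+0-2=10
Step 11: prey: 2+0-0=2; pred: 10+0-2=8
Step 12: prey: 2+0-0=2; pred: 8+0-1=7
Step 13: prey: 2+0-0=2; pred: 7+0-1=6
Step 14: prey: 2+0-0=2; pred: 6+0-1=5
Step 15: prey: 2+0-0=2; pred: 5+0-1=4
No extinction within 15 steps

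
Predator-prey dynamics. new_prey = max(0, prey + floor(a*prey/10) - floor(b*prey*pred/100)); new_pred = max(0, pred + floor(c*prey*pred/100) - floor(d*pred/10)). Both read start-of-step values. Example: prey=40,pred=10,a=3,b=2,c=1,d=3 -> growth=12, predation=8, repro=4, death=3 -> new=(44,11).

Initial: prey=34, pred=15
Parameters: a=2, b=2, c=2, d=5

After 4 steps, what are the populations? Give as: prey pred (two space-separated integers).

Step 1: prey: 34+6-10=30; pred: 15+10-7=18
Step 2: prey: 30+6-10=26; pred: 18+10-9=19
Step 3: prey: 26+5-9=22; pred: 19+9-9=19
Step 4: prey: 22+4-8=18; pred: 19+8-9=18

Answer: 18 18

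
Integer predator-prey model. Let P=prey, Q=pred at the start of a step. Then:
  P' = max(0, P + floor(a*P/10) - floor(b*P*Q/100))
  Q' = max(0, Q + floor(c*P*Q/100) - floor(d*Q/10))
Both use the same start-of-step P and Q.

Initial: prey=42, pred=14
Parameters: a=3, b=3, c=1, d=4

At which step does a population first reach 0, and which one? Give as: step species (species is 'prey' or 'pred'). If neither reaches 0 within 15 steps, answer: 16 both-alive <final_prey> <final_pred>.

Step 1: prey: 42+12-17=37; pred: 14+5-5=14
Step 2: prey: 37+11-15=33; pred: 14+5-5=14
Step 3: prey: 33+9-13=29; pred: 14+4-5=13
Step 4: prey: 29+8-11=26; pred: 13+3-5=11
Step 5: prey: 26+7-8=25; pred: 11+2-4=9
Step 6: prey: 25+7-6=26; pred: 9+2-3=8
Step 7: prey: 26+7-6=27; pred: 8+2-3=7
Step 8: prey: 27+8-5=30; pred: 7+1-2=6
Step 9: prey: 30+9-5=34; pred: 6+1-2=5
Step 10: prey: 34+10-5=39; pred: 5+1-2=4
Step 11: prey: 39+11-4=46; pred: 4+1-1=4
Step 12: prey: 46+13-5=54; pred: 4+1-1=4
Step 13: prey: 54+16-6=64; pred: 4+2-1=5
Step 14: prey: 64+19-9=74; pred: 5+3-2=6
Step 15: prey: 74+22-13=83; pred: 6+4-2=8
No extinction within 15 steps

Answer: 16 both-alive 83 8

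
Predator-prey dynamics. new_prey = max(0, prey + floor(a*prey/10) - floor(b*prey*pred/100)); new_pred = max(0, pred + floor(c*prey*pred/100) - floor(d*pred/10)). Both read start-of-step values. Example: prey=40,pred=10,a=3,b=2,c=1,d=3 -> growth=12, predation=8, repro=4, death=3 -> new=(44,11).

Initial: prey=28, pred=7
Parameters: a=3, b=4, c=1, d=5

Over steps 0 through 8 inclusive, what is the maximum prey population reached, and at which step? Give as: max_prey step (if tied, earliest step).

Answer: 81 8

Derivation:
Step 1: prey: 28+8-7=29; pred: 7+1-3=5
Step 2: prey: 29+8-5=32; pred: 5+1-2=4
Step 3: prey: 32+9-5=36; pred: 4+1-2=3
Step 4: prey: 36+10-4=42; pred: 3+1-1=3
Step 5: prey: 42+12-5=49; pred: 3+1-1=3
Step 6: prey: 49+14-5=58; pred: 3+1-1=3
Step 7: prey: 58+17-6=69; pred: 3+1-1=3
Step 8: prey: 69+20-8=81; pred: 3+2-1=4
Max prey = 81 at step 8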